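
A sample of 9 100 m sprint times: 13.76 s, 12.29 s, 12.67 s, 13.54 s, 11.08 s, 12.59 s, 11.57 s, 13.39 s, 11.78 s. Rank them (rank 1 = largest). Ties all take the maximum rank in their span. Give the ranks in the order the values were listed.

Sorted (descending): 13.76, 13.54, 13.39, 12.67, 12.59, 12.29, 11.78, 11.57, 11.08
No ties — each value takes its position as its rank.

1, 6, 4, 2, 9, 5, 8, 3, 7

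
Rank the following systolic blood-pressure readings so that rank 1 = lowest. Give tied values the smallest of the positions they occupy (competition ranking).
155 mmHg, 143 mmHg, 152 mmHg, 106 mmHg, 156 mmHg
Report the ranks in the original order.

Sorted (ascending): 106, 143, 152, 155, 156
No ties — each value takes its position as its rank.

4, 2, 3, 1, 5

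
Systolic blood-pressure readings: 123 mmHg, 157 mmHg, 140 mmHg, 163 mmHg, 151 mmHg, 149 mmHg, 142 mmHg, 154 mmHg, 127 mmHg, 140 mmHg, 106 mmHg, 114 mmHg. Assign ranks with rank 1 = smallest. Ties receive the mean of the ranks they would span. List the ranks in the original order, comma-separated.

3, 11, 5.5, 12, 9, 8, 7, 10, 4, 5.5, 1, 2

Sorted (ascending): 106, 114, 123, 127, 140, 140, 142, 149, 151, 154, 157, 163
The 2 values of 140 occupy positions 5–6 → average rank (5+6)/2 = 5.5.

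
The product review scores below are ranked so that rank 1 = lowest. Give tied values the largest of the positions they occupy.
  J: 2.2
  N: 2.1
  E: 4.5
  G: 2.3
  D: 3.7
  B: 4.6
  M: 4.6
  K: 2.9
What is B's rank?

Sorted (ascending): 2.1, 2.2, 2.3, 2.9, 3.7, 4.5, 4.6, 4.6
The 2 values of 4.6 occupy positions 7–8 → each gets rank 8.
B has value 4.6 → rank 8.

8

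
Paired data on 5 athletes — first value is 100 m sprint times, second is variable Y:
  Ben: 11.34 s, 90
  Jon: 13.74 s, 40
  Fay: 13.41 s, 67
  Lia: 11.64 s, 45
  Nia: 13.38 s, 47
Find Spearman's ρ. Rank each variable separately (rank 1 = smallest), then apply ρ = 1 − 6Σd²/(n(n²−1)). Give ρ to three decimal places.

-0.600

Ranks of variable 1: 1, 5, 4, 2, 3
Ranks of variable 2: 5, 1, 4, 2, 3
d = r₁ − r₂: -4, 4, 0, 0, 0
d²: 16, 16, 0, 0, 0; Σd² = 32
ρ = 1 − 6·32/(5·24) = 1 − 192/120 = -0.600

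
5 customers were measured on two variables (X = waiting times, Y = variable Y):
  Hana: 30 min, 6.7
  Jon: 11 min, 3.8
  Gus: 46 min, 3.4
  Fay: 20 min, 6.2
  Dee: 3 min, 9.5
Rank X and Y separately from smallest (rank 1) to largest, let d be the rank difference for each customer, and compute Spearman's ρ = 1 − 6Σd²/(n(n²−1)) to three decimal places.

-0.600

Ranks of variable 1: 4, 2, 5, 3, 1
Ranks of variable 2: 4, 2, 1, 3, 5
d = r₁ − r₂: 0, 0, 4, 0, -4
d²: 0, 0, 16, 0, 16; Σd² = 32
ρ = 1 − 6·32/(5·24) = 1 − 192/120 = -0.600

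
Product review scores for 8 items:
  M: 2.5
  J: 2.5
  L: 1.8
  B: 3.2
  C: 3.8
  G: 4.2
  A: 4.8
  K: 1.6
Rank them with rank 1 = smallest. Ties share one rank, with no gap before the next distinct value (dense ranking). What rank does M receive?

3

Sorted (ascending): 1.6, 1.8, 2.5, 2.5, 3.2, 3.8, 4.2, 4.8
The 2 values of 2.5 share dense rank 3.
Remaining distinct values take the next consecutive integers.
M has value 2.5 → rank 3.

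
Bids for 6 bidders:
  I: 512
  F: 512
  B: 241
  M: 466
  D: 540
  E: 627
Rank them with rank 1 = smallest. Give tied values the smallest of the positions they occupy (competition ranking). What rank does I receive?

3

Sorted (ascending): 241, 466, 512, 512, 540, 627
The 2 values of 512 occupy positions 3–4 → each gets rank 3.
I has value 512 → rank 3.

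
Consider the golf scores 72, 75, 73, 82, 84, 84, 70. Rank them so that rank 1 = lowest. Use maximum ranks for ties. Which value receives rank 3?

Sorted (ascending): 70, 72, 73, 75, 82, 84, 84
The 2 values of 84 occupy positions 6–7 → each gets rank 7.
Rank 3 → value 73.

73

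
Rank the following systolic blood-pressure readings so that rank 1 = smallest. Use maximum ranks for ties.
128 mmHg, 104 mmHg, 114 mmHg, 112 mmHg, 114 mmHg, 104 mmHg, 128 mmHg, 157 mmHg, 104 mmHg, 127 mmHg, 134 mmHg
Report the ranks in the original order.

9, 3, 6, 4, 6, 3, 9, 11, 3, 7, 10

Sorted (ascending): 104, 104, 104, 112, 114, 114, 127, 128, 128, 134, 157
The 3 values of 104 occupy positions 1–3 → each gets rank 3.
The 2 values of 114 occupy positions 5–6 → each gets rank 6.
The 2 values of 128 occupy positions 8–9 → each gets rank 9.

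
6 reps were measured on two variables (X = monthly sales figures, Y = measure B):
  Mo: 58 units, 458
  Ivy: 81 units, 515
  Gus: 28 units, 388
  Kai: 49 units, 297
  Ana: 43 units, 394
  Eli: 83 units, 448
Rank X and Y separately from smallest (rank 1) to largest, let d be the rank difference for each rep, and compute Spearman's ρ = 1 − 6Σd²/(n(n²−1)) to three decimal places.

Ranks of variable 1: 4, 5, 1, 3, 2, 6
Ranks of variable 2: 5, 6, 2, 1, 3, 4
d = r₁ − r₂: -1, -1, -1, 2, -1, 2
d²: 1, 1, 1, 4, 1, 4; Σd² = 12
ρ = 1 − 6·12/(6·35) = 1 − 72/210 = 0.657

0.657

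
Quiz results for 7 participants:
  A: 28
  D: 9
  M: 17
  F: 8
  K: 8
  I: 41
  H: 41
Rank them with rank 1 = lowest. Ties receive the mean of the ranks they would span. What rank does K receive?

1.5

Sorted (ascending): 8, 8, 9, 17, 28, 41, 41
The 2 values of 8 occupy positions 1–2 → average rank (1+2)/2 = 1.5.
The 2 values of 41 occupy positions 6–7 → average rank (6+7)/2 = 6.5.
K has value 8 → rank 1.5.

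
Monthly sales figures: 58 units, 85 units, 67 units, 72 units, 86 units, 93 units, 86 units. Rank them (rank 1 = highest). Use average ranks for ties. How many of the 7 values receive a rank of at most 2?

1

Sorted (descending): 93, 86, 86, 85, 72, 67, 58
The 2 values of 86 occupy positions 2–3 → average rank (2+3)/2 = 2.5.
Ranks ≤ 2: {1} → 1 value.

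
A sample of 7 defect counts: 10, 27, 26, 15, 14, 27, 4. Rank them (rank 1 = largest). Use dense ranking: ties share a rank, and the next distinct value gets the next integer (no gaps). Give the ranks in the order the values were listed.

5, 1, 2, 3, 4, 1, 6

Sorted (descending): 27, 27, 26, 15, 14, 10, 4
The 2 values of 27 share dense rank 1.
Remaining distinct values take the next consecutive integers.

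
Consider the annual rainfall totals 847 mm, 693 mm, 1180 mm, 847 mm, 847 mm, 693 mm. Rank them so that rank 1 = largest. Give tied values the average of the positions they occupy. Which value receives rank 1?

Sorted (descending): 1180, 847, 847, 847, 693, 693
The 3 values of 847 occupy positions 2–4 → average rank 3.
The 2 values of 693 occupy positions 5–6 → average rank (5+6)/2 = 5.5.
Rank 1 → value 1180.

1180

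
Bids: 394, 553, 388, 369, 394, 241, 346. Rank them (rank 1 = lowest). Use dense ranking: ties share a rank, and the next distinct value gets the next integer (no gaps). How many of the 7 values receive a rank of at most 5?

6

Sorted (ascending): 241, 346, 369, 388, 394, 394, 553
The 2 values of 394 share dense rank 5.
Remaining distinct values take the next consecutive integers.
Ranks ≤ 5: {1, 2, 3, 4, 5, 5} → 6 values.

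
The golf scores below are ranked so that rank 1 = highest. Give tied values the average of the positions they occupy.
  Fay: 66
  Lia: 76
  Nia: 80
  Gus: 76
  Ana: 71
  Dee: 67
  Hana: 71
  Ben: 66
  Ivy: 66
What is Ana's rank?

Sorted (descending): 80, 76, 76, 71, 71, 67, 66, 66, 66
The 2 values of 76 occupy positions 2–3 → average rank (2+3)/2 = 2.5.
The 2 values of 71 occupy positions 4–5 → average rank (4+5)/2 = 4.5.
The 3 values of 66 occupy positions 7–9 → average rank 8.
Ana has value 71 → rank 4.5.

4.5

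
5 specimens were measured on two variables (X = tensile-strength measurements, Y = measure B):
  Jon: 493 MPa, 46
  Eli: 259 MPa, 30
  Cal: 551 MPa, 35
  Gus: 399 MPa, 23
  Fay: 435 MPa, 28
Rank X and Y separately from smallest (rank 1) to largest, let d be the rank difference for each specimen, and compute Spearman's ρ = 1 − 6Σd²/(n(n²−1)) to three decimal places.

Ranks of variable 1: 4, 1, 5, 2, 3
Ranks of variable 2: 5, 3, 4, 1, 2
d = r₁ − r₂: -1, -2, 1, 1, 1
d²: 1, 4, 1, 1, 1; Σd² = 8
ρ = 1 − 6·8/(5·24) = 1 − 48/120 = 0.600

0.600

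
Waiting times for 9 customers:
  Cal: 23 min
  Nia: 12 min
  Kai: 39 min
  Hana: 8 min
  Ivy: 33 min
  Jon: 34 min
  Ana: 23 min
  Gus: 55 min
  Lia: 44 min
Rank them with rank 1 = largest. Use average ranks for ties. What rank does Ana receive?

6.5

Sorted (descending): 55, 44, 39, 34, 33, 23, 23, 12, 8
The 2 values of 23 occupy positions 6–7 → average rank (6+7)/2 = 6.5.
Ana has value 23 min → rank 6.5.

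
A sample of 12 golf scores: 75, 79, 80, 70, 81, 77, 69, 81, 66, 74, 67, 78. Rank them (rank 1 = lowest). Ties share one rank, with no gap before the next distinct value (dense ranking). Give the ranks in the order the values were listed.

Sorted (ascending): 66, 67, 69, 70, 74, 75, 77, 78, 79, 80, 81, 81
The 2 values of 81 share dense rank 11.
Remaining distinct values take the next consecutive integers.

6, 9, 10, 4, 11, 7, 3, 11, 1, 5, 2, 8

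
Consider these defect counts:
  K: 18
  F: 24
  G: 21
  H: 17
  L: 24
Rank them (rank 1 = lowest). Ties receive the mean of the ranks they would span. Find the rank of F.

4.5

Sorted (ascending): 17, 18, 21, 24, 24
The 2 values of 24 occupy positions 4–5 → average rank (4+5)/2 = 4.5.
F has value 24 → rank 4.5.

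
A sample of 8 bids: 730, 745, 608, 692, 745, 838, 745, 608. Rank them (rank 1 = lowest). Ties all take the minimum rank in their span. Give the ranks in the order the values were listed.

4, 5, 1, 3, 5, 8, 5, 1

Sorted (ascending): 608, 608, 692, 730, 745, 745, 745, 838
The 2 values of 608 occupy positions 1–2 → each gets rank 1.
The 3 values of 745 occupy positions 5–7 → each gets rank 5.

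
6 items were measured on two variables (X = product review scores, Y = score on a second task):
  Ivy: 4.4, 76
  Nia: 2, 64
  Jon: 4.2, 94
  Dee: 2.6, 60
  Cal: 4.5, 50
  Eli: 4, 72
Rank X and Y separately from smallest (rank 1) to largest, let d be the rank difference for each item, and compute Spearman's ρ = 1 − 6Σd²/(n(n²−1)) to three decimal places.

Ranks of variable 1: 5, 1, 4, 2, 6, 3
Ranks of variable 2: 5, 3, 6, 2, 1, 4
d = r₁ − r₂: 0, -2, -2, 0, 5, -1
d²: 0, 4, 4, 0, 25, 1; Σd² = 34
ρ = 1 − 6·34/(6·35) = 1 − 204/210 = 0.029

0.029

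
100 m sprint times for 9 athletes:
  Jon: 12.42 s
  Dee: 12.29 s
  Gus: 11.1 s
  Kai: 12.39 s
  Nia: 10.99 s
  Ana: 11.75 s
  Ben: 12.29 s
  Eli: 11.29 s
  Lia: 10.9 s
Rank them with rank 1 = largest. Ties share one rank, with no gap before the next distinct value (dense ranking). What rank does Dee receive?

Sorted (descending): 12.42, 12.39, 12.29, 12.29, 11.75, 11.29, 11.1, 10.99, 10.9
The 2 values of 12.29 share dense rank 3.
Remaining distinct values take the next consecutive integers.
Dee has value 12.29 s → rank 3.

3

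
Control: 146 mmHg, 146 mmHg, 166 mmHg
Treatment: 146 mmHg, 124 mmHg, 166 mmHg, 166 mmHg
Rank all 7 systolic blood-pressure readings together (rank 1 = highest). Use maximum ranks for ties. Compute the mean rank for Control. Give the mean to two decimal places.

Sorted (descending): 166, 166, 166, 146, 146, 146, 124
The 3 values of 166 occupy positions 1–3 → each gets rank 3.
The 3 values of 146 occupy positions 4–6 → each gets rank 6.
Control values → pooled ranks: 146→6, 146→6, 166→3
Mean rank = (6 + 6 + 3) / 3 = 5.00

5.00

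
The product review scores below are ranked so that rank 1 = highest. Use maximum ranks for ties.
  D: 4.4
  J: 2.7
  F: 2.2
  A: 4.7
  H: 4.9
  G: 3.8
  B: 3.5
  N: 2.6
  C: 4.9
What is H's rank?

2

Sorted (descending): 4.9, 4.9, 4.7, 4.4, 3.8, 3.5, 2.7, 2.6, 2.2
The 2 values of 4.9 occupy positions 1–2 → each gets rank 2.
H has value 4.9 → rank 2.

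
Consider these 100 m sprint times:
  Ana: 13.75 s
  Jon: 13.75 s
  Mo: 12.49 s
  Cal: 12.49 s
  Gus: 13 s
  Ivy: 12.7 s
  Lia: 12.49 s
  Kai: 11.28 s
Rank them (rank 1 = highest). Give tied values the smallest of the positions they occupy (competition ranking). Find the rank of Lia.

5

Sorted (descending): 13.75, 13.75, 13, 12.7, 12.49, 12.49, 12.49, 11.28
The 2 values of 13.75 occupy positions 1–2 → each gets rank 1.
The 3 values of 12.49 occupy positions 5–7 → each gets rank 5.
Lia has value 12.49 s → rank 5.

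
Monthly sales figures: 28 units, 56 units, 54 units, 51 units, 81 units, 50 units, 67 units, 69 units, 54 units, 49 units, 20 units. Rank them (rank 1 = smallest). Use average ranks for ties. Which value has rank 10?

69

Sorted (ascending): 20, 28, 49, 50, 51, 54, 54, 56, 67, 69, 81
The 2 values of 54 occupy positions 6–7 → average rank (6+7)/2 = 6.5.
Rank 10 → value 69.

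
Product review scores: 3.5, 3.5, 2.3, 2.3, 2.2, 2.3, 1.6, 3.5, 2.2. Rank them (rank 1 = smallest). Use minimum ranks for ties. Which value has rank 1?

1.6

Sorted (ascending): 1.6, 2.2, 2.2, 2.3, 2.3, 2.3, 3.5, 3.5, 3.5
The 2 values of 2.2 occupy positions 2–3 → each gets rank 2.
The 3 values of 2.3 occupy positions 4–6 → each gets rank 4.
The 3 values of 3.5 occupy positions 7–9 → each gets rank 7.
Rank 1 → value 1.6.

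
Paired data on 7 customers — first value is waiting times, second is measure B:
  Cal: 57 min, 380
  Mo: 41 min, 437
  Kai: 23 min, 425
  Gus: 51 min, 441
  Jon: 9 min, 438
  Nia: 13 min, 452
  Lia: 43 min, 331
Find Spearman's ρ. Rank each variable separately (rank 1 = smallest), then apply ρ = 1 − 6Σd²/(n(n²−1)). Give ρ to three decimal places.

Ranks of variable 1: 7, 4, 3, 6, 1, 2, 5
Ranks of variable 2: 2, 4, 3, 6, 5, 7, 1
d = r₁ − r₂: 5, 0, 0, 0, -4, -5, 4
d²: 25, 0, 0, 0, 16, 25, 16; Σd² = 82
ρ = 1 − 6·82/(7·48) = 1 − 492/336 = -0.464

-0.464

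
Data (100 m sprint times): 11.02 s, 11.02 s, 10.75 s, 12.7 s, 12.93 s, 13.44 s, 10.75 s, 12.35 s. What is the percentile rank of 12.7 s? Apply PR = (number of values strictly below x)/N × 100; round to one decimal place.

62.5

N = 8.
Strictly below 12.7: 5. Equal to 12.7: 1.
PR = 5/8 × 100 = 62.5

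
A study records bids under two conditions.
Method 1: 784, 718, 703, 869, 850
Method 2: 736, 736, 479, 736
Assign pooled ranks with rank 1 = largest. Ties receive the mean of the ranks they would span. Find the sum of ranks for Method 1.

21

Sorted (descending): 869, 850, 784, 736, 736, 736, 718, 703, 479
The 3 values of 736 occupy positions 4–6 → average rank 5.
Method 1 values → pooled ranks: 784→3, 718→7, 703→8, 869→1, 850→2
Rank sum = 3 + 7 + 8 + 1 + 2 = 21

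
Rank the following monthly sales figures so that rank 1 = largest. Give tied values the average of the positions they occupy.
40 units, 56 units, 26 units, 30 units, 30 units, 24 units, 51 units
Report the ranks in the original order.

Sorted (descending): 56, 51, 40, 30, 30, 26, 24
The 2 values of 30 occupy positions 4–5 → average rank (4+5)/2 = 4.5.

3, 1, 6, 4.5, 4.5, 7, 2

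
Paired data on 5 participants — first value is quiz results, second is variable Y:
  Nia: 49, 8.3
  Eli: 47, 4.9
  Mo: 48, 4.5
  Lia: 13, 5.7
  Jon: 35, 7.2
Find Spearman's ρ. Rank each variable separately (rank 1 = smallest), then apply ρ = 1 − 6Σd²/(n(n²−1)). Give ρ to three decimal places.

Ranks of variable 1: 5, 3, 4, 1, 2
Ranks of variable 2: 5, 2, 1, 3, 4
d = r₁ − r₂: 0, 1, 3, -2, -2
d²: 0, 1, 9, 4, 4; Σd² = 18
ρ = 1 − 6·18/(5·24) = 1 − 108/120 = 0.100

0.100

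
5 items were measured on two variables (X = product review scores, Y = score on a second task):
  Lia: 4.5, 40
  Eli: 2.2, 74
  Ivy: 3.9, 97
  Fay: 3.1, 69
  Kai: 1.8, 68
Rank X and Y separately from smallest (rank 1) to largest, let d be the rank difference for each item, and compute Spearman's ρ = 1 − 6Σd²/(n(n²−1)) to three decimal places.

-0.100

Ranks of variable 1: 5, 2, 4, 3, 1
Ranks of variable 2: 1, 4, 5, 3, 2
d = r₁ − r₂: 4, -2, -1, 0, -1
d²: 16, 4, 1, 0, 1; Σd² = 22
ρ = 1 − 6·22/(5·24) = 1 − 132/120 = -0.100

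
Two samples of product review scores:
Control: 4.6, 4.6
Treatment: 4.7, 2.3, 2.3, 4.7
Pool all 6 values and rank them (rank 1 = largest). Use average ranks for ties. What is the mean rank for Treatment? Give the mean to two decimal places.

Sorted (descending): 4.7, 4.7, 4.6, 4.6, 2.3, 2.3
The 2 values of 4.7 occupy positions 1–2 → average rank (1+2)/2 = 1.5.
The 2 values of 4.6 occupy positions 3–4 → average rank (3+4)/2 = 3.5.
The 2 values of 2.3 occupy positions 5–6 → average rank (5+6)/2 = 5.5.
Treatment values → pooled ranks: 4.7→1.5, 2.3→5.5, 2.3→5.5, 4.7→1.5
Mean rank = (1.5 + 5.5 + 5.5 + 1.5) / 4 = 3.50

3.50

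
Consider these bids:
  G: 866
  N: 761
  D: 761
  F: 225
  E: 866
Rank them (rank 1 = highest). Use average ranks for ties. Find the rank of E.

Sorted (descending): 866, 866, 761, 761, 225
The 2 values of 866 occupy positions 1–2 → average rank (1+2)/2 = 1.5.
The 2 values of 761 occupy positions 3–4 → average rank (3+4)/2 = 3.5.
E has value 866 → rank 1.5.

1.5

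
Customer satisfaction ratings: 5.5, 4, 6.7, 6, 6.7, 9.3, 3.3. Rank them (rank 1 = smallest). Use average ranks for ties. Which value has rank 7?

9.3

Sorted (ascending): 3.3, 4, 5.5, 6, 6.7, 6.7, 9.3
The 2 values of 6.7 occupy positions 5–6 → average rank (5+6)/2 = 5.5.
Rank 7 → value 9.3.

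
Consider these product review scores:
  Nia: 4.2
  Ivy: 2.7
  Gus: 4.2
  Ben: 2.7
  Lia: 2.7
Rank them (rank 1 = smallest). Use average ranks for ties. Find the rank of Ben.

2

Sorted (ascending): 2.7, 2.7, 2.7, 4.2, 4.2
The 3 values of 2.7 occupy positions 1–3 → average rank 2.
The 2 values of 4.2 occupy positions 4–5 → average rank (4+5)/2 = 4.5.
Ben has value 2.7 → rank 2.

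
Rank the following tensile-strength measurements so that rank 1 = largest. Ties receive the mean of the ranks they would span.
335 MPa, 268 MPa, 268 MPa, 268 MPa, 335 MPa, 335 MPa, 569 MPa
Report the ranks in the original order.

3, 6, 6, 6, 3, 3, 1

Sorted (descending): 569, 335, 335, 335, 268, 268, 268
The 3 values of 335 occupy positions 2–4 → average rank 3.
The 3 values of 268 occupy positions 5–7 → average rank 6.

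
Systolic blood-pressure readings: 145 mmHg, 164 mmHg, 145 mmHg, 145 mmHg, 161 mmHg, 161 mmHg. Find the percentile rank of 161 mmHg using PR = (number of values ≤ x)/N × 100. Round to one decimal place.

83.3

N = 6.
Strictly below 161: 3. Equal to 161: 2.
PR = 5/6 × 100 = 83.3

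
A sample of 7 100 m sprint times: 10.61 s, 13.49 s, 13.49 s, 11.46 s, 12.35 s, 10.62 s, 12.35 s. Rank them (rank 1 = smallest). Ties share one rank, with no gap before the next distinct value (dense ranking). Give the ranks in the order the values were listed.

Sorted (ascending): 10.61, 10.62, 11.46, 12.35, 12.35, 13.49, 13.49
The 2 values of 12.35 share dense rank 4.
The 2 values of 13.49 share dense rank 5.
Remaining distinct values take the next consecutive integers.

1, 5, 5, 3, 4, 2, 4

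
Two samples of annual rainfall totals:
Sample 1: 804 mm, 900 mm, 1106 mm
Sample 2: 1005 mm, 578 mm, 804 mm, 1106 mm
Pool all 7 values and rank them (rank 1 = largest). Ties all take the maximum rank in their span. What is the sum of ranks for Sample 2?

Sorted (descending): 1106, 1106, 1005, 900, 804, 804, 578
The 2 values of 1106 occupy positions 1–2 → each gets rank 2.
The 2 values of 804 occupy positions 5–6 → each gets rank 6.
Sample 2 values → pooled ranks: 1005→3, 578→7, 804→6, 1106→2
Rank sum = 3 + 7 + 6 + 2 = 18

18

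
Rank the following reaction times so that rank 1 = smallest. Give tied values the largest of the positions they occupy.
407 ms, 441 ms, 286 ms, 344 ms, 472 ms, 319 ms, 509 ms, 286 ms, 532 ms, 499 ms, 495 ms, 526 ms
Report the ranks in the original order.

5, 6, 2, 4, 7, 3, 10, 2, 12, 9, 8, 11

Sorted (ascending): 286, 286, 319, 344, 407, 441, 472, 495, 499, 509, 526, 532
The 2 values of 286 occupy positions 1–2 → each gets rank 2.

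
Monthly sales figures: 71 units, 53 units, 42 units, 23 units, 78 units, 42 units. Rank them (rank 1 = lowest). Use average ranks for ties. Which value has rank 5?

Sorted (ascending): 23, 42, 42, 53, 71, 78
The 2 values of 42 occupy positions 2–3 → average rank (2+3)/2 = 2.5.
Rank 5 → value 71.

71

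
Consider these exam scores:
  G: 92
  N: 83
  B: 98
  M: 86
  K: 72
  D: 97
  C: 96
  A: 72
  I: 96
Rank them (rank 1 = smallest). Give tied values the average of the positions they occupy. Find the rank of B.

9

Sorted (ascending): 72, 72, 83, 86, 92, 96, 96, 97, 98
The 2 values of 72 occupy positions 1–2 → average rank (1+2)/2 = 1.5.
The 2 values of 96 occupy positions 6–7 → average rank (6+7)/2 = 6.5.
B has value 98 → rank 9.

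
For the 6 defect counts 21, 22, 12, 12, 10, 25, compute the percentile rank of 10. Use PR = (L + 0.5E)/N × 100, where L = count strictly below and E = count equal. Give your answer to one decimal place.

8.3

N = 6.
Strictly below 10: 0. Equal to 10: 1.
PR = (0 + 0.5·1)/6 × 100 = 8.3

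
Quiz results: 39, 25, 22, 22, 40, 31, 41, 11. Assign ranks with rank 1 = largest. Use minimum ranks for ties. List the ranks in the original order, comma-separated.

3, 5, 6, 6, 2, 4, 1, 8

Sorted (descending): 41, 40, 39, 31, 25, 22, 22, 11
The 2 values of 22 occupy positions 6–7 → each gets rank 6.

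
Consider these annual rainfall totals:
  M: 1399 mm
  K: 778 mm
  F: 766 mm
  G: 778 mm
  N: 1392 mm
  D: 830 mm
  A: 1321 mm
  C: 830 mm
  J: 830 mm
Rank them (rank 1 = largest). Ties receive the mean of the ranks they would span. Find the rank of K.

Sorted (descending): 1399, 1392, 1321, 830, 830, 830, 778, 778, 766
The 3 values of 830 occupy positions 4–6 → average rank 5.
The 2 values of 778 occupy positions 7–8 → average rank (7+8)/2 = 7.5.
K has value 778 mm → rank 7.5.

7.5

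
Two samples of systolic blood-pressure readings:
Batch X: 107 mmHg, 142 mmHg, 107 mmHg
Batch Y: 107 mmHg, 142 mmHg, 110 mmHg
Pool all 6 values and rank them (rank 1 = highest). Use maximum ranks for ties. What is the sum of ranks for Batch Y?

11

Sorted (descending): 142, 142, 110, 107, 107, 107
The 2 values of 142 occupy positions 1–2 → each gets rank 2.
The 3 values of 107 occupy positions 4–6 → each gets rank 6.
Batch Y values → pooled ranks: 107→6, 142→2, 110→3
Rank sum = 6 + 2 + 3 = 11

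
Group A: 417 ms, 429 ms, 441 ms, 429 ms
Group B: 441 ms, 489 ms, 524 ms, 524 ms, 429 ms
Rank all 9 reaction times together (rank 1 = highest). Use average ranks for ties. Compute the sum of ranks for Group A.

Sorted (descending): 524, 524, 489, 441, 441, 429, 429, 429, 417
The 2 values of 524 occupy positions 1–2 → average rank (1+2)/2 = 1.5.
The 2 values of 441 occupy positions 4–5 → average rank (4+5)/2 = 4.5.
The 3 values of 429 occupy positions 6–8 → average rank 7.
Group A values → pooled ranks: 417→9, 429→7, 441→4.5, 429→7
Rank sum = 9 + 7 + 4.5 + 7 = 27.5

27.5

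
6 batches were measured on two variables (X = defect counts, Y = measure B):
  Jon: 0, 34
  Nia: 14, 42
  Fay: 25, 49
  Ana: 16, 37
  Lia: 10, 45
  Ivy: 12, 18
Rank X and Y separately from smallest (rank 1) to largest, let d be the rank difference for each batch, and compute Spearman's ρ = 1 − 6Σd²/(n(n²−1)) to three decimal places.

Ranks of variable 1: 1, 4, 6, 5, 2, 3
Ranks of variable 2: 2, 4, 6, 3, 5, 1
d = r₁ − r₂: -1, 0, 0, 2, -3, 2
d²: 1, 0, 0, 4, 9, 4; Σd² = 18
ρ = 1 − 6·18/(6·35) = 1 − 108/210 = 0.486

0.486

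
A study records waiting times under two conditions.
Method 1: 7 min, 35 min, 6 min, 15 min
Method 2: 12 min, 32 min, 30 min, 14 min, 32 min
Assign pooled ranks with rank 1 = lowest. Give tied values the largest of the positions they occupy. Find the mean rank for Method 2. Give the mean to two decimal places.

Sorted (ascending): 6, 7, 12, 14, 15, 30, 32, 32, 35
The 2 values of 32 occupy positions 7–8 → each gets rank 8.
Method 2 values → pooled ranks: 12→3, 32→8, 30→6, 14→4, 32→8
Mean rank = (3 + 8 + 6 + 4 + 8) / 5 = 5.80

5.80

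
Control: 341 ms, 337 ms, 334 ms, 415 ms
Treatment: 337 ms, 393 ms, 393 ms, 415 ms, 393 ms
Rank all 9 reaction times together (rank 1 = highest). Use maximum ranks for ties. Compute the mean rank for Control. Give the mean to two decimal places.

6.25

Sorted (descending): 415, 415, 393, 393, 393, 341, 337, 337, 334
The 2 values of 415 occupy positions 1–2 → each gets rank 2.
The 3 values of 393 occupy positions 3–5 → each gets rank 5.
The 2 values of 337 occupy positions 7–8 → each gets rank 8.
Control values → pooled ranks: 341→6, 337→8, 334→9, 415→2
Mean rank = (6 + 8 + 9 + 2) / 4 = 6.25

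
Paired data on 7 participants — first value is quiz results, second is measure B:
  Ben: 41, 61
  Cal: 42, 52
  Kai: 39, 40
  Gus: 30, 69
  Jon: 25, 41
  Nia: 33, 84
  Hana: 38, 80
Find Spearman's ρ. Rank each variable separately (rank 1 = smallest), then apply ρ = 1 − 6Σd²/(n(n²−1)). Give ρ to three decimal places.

Ranks of variable 1: 6, 7, 5, 2, 1, 3, 4
Ranks of variable 2: 4, 3, 1, 5, 2, 7, 6
d = r₁ − r₂: 2, 4, 4, -3, -1, -4, -2
d²: 4, 16, 16, 9, 1, 16, 4; Σd² = 66
ρ = 1 − 6·66/(7·48) = 1 − 396/336 = -0.179

-0.179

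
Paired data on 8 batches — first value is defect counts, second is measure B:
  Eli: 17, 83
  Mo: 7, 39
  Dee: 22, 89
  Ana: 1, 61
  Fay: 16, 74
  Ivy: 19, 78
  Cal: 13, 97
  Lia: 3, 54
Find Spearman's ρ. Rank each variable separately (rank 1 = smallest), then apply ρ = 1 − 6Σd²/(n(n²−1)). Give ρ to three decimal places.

Ranks of variable 1: 6, 3, 8, 1, 5, 7, 4, 2
Ranks of variable 2: 6, 1, 7, 3, 4, 5, 8, 2
d = r₁ − r₂: 0, 2, 1, -2, 1, 2, -4, 0
d²: 0, 4, 1, 4, 1, 4, 16, 0; Σd² = 30
ρ = 1 − 6·30/(8·63) = 1 − 180/504 = 0.643

0.643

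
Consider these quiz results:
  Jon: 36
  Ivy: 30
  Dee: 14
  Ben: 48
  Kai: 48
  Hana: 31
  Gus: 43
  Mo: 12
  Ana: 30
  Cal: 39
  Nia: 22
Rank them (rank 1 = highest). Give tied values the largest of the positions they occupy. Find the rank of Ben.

Sorted (descending): 48, 48, 43, 39, 36, 31, 30, 30, 22, 14, 12
The 2 values of 48 occupy positions 1–2 → each gets rank 2.
The 2 values of 30 occupy positions 7–8 → each gets rank 8.
Ben has value 48 → rank 2.

2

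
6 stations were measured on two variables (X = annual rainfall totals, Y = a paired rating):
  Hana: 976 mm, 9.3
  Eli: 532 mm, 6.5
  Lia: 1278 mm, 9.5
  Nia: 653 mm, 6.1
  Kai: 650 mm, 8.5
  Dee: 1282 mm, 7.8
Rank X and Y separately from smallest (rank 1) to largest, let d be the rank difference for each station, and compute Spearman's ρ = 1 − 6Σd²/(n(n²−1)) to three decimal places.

0.429

Ranks of variable 1: 4, 1, 5, 3, 2, 6
Ranks of variable 2: 5, 2, 6, 1, 4, 3
d = r₁ − r₂: -1, -1, -1, 2, -2, 3
d²: 1, 1, 1, 4, 4, 9; Σd² = 20
ρ = 1 − 6·20/(6·35) = 1 − 120/210 = 0.429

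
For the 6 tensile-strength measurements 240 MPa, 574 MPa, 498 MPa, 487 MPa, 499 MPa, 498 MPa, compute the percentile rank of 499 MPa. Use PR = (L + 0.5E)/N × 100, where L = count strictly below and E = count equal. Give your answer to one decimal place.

75.0

N = 6.
Strictly below 499: 4. Equal to 499: 1.
PR = (4 + 0.5·1)/6 × 100 = 75.0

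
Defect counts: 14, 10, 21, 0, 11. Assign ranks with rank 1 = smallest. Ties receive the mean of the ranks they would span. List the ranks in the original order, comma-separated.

4, 2, 5, 1, 3

Sorted (ascending): 0, 10, 11, 14, 21
No ties — each value takes its position as its rank.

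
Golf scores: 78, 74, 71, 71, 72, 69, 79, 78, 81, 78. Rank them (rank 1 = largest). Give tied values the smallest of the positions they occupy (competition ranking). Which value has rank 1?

Sorted (descending): 81, 79, 78, 78, 78, 74, 72, 71, 71, 69
The 3 values of 78 occupy positions 3–5 → each gets rank 3.
The 2 values of 71 occupy positions 8–9 → each gets rank 8.
Rank 1 → value 81.

81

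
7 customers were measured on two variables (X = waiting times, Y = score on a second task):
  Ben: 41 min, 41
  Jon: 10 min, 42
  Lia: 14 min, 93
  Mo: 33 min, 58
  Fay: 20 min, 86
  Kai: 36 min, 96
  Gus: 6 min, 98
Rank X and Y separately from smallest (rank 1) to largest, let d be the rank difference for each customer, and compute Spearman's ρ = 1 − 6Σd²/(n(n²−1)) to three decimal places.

Ranks of variable 1: 7, 2, 3, 5, 4, 6, 1
Ranks of variable 2: 1, 2, 5, 3, 4, 6, 7
d = r₁ − r₂: 6, 0, -2, 2, 0, 0, -6
d²: 36, 0, 4, 4, 0, 0, 36; Σd² = 80
ρ = 1 − 6·80/(7·48) = 1 − 480/336 = -0.429

-0.429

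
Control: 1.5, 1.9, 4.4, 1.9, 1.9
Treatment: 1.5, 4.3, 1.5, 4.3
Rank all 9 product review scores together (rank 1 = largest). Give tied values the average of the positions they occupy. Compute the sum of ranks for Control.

Sorted (descending): 4.4, 4.3, 4.3, 1.9, 1.9, 1.9, 1.5, 1.5, 1.5
The 2 values of 4.3 occupy positions 2–3 → average rank (2+3)/2 = 2.5.
The 3 values of 1.9 occupy positions 4–6 → average rank 5.
The 3 values of 1.5 occupy positions 7–9 → average rank 8.
Control values → pooled ranks: 1.5→8, 1.9→5, 4.4→1, 1.9→5, 1.9→5
Rank sum = 8 + 5 + 1 + 5 + 5 = 24

24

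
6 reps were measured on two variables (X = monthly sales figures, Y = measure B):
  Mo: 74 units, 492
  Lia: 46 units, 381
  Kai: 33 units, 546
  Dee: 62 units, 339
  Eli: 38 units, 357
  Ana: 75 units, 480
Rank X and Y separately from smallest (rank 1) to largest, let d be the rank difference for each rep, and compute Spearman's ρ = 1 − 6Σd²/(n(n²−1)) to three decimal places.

Ranks of variable 1: 5, 3, 1, 4, 2, 6
Ranks of variable 2: 5, 3, 6, 1, 2, 4
d = r₁ − r₂: 0, 0, -5, 3, 0, 2
d²: 0, 0, 25, 9, 0, 4; Σd² = 38
ρ = 1 − 6·38/(6·35) = 1 − 228/210 = -0.086

-0.086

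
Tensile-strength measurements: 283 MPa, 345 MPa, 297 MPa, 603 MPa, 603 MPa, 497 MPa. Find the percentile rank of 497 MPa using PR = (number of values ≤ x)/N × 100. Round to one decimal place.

66.7

N = 6.
Strictly below 497: 3. Equal to 497: 1.
PR = 4/6 × 100 = 66.7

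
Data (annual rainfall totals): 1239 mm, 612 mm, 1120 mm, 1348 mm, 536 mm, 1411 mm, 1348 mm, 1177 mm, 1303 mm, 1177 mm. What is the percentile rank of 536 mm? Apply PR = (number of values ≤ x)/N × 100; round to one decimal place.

10.0

N = 10.
Strictly below 536: 0. Equal to 536: 1.
PR = 1/10 × 100 = 10.0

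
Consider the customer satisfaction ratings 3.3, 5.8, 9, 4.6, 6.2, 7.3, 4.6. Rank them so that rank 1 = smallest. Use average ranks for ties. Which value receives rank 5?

6.2

Sorted (ascending): 3.3, 4.6, 4.6, 5.8, 6.2, 7.3, 9
The 2 values of 4.6 occupy positions 2–3 → average rank (2+3)/2 = 2.5.
Rank 5 → value 6.2.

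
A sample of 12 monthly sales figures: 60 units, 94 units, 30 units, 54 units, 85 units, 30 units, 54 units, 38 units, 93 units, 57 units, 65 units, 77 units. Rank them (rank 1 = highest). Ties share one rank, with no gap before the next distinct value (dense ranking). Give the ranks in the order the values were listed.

6, 1, 10, 8, 3, 10, 8, 9, 2, 7, 5, 4

Sorted (descending): 94, 93, 85, 77, 65, 60, 57, 54, 54, 38, 30, 30
The 2 values of 54 share dense rank 8.
The 2 values of 30 share dense rank 10.
Remaining distinct values take the next consecutive integers.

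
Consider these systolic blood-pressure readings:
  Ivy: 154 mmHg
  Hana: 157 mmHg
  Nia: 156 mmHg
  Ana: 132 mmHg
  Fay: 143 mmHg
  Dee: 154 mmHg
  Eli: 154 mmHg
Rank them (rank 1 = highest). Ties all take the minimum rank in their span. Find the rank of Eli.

Sorted (descending): 157, 156, 154, 154, 154, 143, 132
The 3 values of 154 occupy positions 3–5 → each gets rank 3.
Eli has value 154 mmHg → rank 3.

3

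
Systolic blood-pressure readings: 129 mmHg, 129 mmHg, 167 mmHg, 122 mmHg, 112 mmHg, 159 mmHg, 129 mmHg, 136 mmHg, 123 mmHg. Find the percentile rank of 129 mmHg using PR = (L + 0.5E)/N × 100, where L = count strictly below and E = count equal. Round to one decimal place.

50.0

N = 9.
Strictly below 129: 3. Equal to 129: 3.
PR = (3 + 0.5·3)/9 × 100 = 50.0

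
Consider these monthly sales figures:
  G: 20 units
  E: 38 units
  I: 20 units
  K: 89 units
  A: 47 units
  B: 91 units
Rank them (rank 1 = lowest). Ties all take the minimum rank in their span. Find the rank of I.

1

Sorted (ascending): 20, 20, 38, 47, 89, 91
The 2 values of 20 occupy positions 1–2 → each gets rank 1.
I has value 20 units → rank 1.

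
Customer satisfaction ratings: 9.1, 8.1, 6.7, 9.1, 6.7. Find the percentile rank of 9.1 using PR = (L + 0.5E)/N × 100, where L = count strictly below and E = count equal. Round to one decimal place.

80.0

N = 5.
Strictly below 9.1: 3. Equal to 9.1: 2.
PR = (3 + 0.5·2)/5 × 100 = 80.0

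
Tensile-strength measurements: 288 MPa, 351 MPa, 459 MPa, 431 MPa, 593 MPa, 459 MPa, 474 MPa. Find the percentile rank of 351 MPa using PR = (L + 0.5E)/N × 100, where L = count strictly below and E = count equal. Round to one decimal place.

N = 7.
Strictly below 351: 1. Equal to 351: 1.
PR = (1 + 0.5·1)/7 × 100 = 21.4

21.4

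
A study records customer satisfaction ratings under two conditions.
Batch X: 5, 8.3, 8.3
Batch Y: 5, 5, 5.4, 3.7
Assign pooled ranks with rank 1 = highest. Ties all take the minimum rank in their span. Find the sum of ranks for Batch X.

Sorted (descending): 8.3, 8.3, 5.4, 5, 5, 5, 3.7
The 2 values of 8.3 occupy positions 1–2 → each gets rank 1.
The 3 values of 5 occupy positions 4–6 → each gets rank 4.
Batch X values → pooled ranks: 5→4, 8.3→1, 8.3→1
Rank sum = 4 + 1 + 1 = 6

6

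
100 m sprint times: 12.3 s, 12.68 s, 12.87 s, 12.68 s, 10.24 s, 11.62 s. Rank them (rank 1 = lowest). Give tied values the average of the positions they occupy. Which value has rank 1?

10.24

Sorted (ascending): 10.24, 11.62, 12.3, 12.68, 12.68, 12.87
The 2 values of 12.68 occupy positions 4–5 → average rank (4+5)/2 = 4.5.
Rank 1 → value 10.24.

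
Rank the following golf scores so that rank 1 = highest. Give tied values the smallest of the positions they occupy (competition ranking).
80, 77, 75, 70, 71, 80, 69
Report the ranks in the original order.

1, 3, 4, 6, 5, 1, 7

Sorted (descending): 80, 80, 77, 75, 71, 70, 69
The 2 values of 80 occupy positions 1–2 → each gets rank 1.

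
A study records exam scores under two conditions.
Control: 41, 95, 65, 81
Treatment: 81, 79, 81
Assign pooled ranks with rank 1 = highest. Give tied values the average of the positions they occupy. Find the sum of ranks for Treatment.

Sorted (descending): 95, 81, 81, 81, 79, 65, 41
The 3 values of 81 occupy positions 2–4 → average rank 3.
Treatment values → pooled ranks: 81→3, 79→5, 81→3
Rank sum = 3 + 5 + 3 = 11

11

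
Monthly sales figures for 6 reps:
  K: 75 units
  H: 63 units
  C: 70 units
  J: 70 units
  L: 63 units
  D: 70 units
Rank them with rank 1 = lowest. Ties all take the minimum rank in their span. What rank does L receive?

Sorted (ascending): 63, 63, 70, 70, 70, 75
The 2 values of 63 occupy positions 1–2 → each gets rank 1.
The 3 values of 70 occupy positions 3–5 → each gets rank 3.
L has value 63 units → rank 1.

1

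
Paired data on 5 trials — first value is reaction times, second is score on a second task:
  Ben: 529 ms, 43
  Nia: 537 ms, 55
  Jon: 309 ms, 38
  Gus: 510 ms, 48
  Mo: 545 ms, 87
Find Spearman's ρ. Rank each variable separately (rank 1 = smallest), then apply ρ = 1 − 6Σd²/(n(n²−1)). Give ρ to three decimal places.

Ranks of variable 1: 3, 4, 1, 2, 5
Ranks of variable 2: 2, 4, 1, 3, 5
d = r₁ − r₂: 1, 0, 0, -1, 0
d²: 1, 0, 0, 1, 0; Σd² = 2
ρ = 1 − 6·2/(5·24) = 1 − 12/120 = 0.900

0.900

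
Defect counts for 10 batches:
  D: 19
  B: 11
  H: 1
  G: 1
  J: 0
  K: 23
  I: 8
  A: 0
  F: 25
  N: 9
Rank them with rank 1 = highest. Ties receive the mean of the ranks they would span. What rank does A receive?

Sorted (descending): 25, 23, 19, 11, 9, 8, 1, 1, 0, 0
The 2 values of 1 occupy positions 7–8 → average rank (7+8)/2 = 7.5.
The 2 values of 0 occupy positions 9–10 → average rank (9+10)/2 = 9.5.
A has value 0 → rank 9.5.

9.5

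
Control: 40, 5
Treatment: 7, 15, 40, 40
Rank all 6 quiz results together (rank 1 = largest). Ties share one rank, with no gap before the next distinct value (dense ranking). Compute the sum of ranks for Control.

Sorted (descending): 40, 40, 40, 15, 7, 5
The 3 values of 40 share dense rank 1.
Remaining distinct values take the next consecutive integers.
Control values → pooled ranks: 40→1, 5→4
Rank sum = 1 + 4 = 5

5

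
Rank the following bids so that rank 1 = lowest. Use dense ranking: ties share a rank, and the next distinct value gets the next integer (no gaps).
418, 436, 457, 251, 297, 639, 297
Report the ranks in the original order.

Sorted (ascending): 251, 297, 297, 418, 436, 457, 639
The 2 values of 297 share dense rank 2.
Remaining distinct values take the next consecutive integers.

3, 4, 5, 1, 2, 6, 2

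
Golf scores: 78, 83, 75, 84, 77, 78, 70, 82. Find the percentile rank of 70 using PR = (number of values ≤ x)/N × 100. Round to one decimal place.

N = 8.
Strictly below 70: 0. Equal to 70: 1.
PR = 1/8 × 100 = 12.5

12.5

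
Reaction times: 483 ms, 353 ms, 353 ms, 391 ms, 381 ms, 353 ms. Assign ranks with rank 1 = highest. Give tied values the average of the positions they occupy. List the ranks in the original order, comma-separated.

Sorted (descending): 483, 391, 381, 353, 353, 353
The 3 values of 353 occupy positions 4–6 → average rank 5.

1, 5, 5, 2, 3, 5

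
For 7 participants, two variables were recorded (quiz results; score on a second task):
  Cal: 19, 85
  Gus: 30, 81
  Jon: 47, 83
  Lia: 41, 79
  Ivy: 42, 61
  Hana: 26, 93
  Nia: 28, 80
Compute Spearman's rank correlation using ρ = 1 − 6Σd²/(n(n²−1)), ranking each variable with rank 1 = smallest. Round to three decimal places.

Ranks of variable 1: 1, 4, 7, 5, 6, 2, 3
Ranks of variable 2: 6, 4, 5, 2, 1, 7, 3
d = r₁ − r₂: -5, 0, 2, 3, 5, -5, 0
d²: 25, 0, 4, 9, 25, 25, 0; Σd² = 88
ρ = 1 − 6·88/(7·48) = 1 − 528/336 = -0.571

-0.571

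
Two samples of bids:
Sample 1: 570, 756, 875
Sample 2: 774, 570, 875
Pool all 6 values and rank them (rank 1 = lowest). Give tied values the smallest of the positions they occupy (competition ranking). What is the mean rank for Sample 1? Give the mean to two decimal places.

Sorted (ascending): 570, 570, 756, 774, 875, 875
The 2 values of 570 occupy positions 1–2 → each gets rank 1.
The 2 values of 875 occupy positions 5–6 → each gets rank 5.
Sample 1 values → pooled ranks: 570→1, 756→3, 875→5
Mean rank = (1 + 3 + 5) / 3 = 3.00

3.00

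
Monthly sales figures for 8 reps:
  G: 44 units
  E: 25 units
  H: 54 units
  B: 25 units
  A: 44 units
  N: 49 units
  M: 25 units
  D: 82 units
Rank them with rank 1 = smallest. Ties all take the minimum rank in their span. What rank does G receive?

Sorted (ascending): 25, 25, 25, 44, 44, 49, 54, 82
The 3 values of 25 occupy positions 1–3 → each gets rank 1.
The 2 values of 44 occupy positions 4–5 → each gets rank 4.
G has value 44 units → rank 4.

4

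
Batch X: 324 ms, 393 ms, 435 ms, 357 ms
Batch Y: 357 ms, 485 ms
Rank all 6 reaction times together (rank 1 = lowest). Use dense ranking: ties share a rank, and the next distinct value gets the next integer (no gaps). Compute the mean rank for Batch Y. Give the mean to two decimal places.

Sorted (ascending): 324, 357, 357, 393, 435, 485
The 2 values of 357 share dense rank 2.
Remaining distinct values take the next consecutive integers.
Batch Y values → pooled ranks: 357→2, 485→5
Mean rank = (2 + 5) / 2 = 3.50

3.50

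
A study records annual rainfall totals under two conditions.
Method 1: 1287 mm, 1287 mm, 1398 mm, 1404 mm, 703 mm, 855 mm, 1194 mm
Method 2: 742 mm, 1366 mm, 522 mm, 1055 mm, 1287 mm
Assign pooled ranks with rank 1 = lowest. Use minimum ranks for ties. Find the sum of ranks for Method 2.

26

Sorted (ascending): 522, 703, 742, 855, 1055, 1194, 1287, 1287, 1287, 1366, 1398, 1404
The 3 values of 1287 occupy positions 7–9 → each gets rank 7.
Method 2 values → pooled ranks: 742→3, 1366→10, 522→1, 1055→5, 1287→7
Rank sum = 3 + 10 + 1 + 5 + 7 = 26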